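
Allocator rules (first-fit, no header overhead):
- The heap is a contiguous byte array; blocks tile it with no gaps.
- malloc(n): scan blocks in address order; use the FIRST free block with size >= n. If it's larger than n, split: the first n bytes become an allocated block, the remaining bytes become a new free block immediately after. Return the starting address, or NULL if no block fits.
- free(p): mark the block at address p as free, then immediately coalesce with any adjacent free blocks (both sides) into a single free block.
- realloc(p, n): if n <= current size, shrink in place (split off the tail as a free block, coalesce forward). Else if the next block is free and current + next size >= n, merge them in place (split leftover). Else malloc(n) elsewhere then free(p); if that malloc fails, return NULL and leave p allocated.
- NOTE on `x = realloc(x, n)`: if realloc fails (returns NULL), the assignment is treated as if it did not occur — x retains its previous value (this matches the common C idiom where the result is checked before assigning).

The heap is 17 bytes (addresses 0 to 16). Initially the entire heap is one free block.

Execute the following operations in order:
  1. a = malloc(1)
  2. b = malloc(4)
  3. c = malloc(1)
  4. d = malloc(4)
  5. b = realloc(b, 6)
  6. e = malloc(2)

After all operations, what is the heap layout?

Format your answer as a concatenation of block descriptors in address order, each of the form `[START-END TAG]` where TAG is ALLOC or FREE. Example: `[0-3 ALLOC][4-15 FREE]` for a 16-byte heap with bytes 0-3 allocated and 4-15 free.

Answer: [0-0 ALLOC][1-2 ALLOC][3-4 FREE][5-5 ALLOC][6-9 ALLOC][10-15 ALLOC][16-16 FREE]

Derivation:
Op 1: a = malloc(1) -> a = 0; heap: [0-0 ALLOC][1-16 FREE]
Op 2: b = malloc(4) -> b = 1; heap: [0-0 ALLOC][1-4 ALLOC][5-16 FREE]
Op 3: c = malloc(1) -> c = 5; heap: [0-0 ALLOC][1-4 ALLOC][5-5 ALLOC][6-16 FREE]
Op 4: d = malloc(4) -> d = 6; heap: [0-0 ALLOC][1-4 ALLOC][5-5 ALLOC][6-9 ALLOC][10-16 FREE]
Op 5: b = realloc(b, 6) -> b = 10; heap: [0-0 ALLOC][1-4 FREE][5-5 ALLOC][6-9 ALLOC][10-15 ALLOC][16-16 FREE]
Op 6: e = malloc(2) -> e = 1; heap: [0-0 ALLOC][1-2 ALLOC][3-4 FREE][5-5 ALLOC][6-9 ALLOC][10-15 ALLOC][16-16 FREE]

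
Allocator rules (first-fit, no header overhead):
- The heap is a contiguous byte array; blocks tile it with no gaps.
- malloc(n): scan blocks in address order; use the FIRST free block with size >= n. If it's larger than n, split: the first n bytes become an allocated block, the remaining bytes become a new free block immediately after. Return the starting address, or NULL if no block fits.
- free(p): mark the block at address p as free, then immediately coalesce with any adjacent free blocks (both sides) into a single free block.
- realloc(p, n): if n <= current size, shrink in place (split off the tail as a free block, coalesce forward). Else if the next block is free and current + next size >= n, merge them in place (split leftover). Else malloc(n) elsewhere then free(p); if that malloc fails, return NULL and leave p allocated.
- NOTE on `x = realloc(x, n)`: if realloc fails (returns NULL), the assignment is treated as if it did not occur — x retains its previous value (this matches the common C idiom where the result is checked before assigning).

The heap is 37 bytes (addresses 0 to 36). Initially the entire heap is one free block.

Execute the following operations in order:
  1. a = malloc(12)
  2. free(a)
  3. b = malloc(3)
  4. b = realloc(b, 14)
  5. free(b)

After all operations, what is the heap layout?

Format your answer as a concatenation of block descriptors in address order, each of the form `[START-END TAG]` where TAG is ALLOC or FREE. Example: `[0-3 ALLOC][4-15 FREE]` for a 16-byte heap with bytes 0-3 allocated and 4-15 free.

Op 1: a = malloc(12) -> a = 0; heap: [0-11 ALLOC][12-36 FREE]
Op 2: free(a) -> (freed a); heap: [0-36 FREE]
Op 3: b = malloc(3) -> b = 0; heap: [0-2 ALLOC][3-36 FREE]
Op 4: b = realloc(b, 14) -> b = 0; heap: [0-13 ALLOC][14-36 FREE]
Op 5: free(b) -> (freed b); heap: [0-36 FREE]

Answer: [0-36 FREE]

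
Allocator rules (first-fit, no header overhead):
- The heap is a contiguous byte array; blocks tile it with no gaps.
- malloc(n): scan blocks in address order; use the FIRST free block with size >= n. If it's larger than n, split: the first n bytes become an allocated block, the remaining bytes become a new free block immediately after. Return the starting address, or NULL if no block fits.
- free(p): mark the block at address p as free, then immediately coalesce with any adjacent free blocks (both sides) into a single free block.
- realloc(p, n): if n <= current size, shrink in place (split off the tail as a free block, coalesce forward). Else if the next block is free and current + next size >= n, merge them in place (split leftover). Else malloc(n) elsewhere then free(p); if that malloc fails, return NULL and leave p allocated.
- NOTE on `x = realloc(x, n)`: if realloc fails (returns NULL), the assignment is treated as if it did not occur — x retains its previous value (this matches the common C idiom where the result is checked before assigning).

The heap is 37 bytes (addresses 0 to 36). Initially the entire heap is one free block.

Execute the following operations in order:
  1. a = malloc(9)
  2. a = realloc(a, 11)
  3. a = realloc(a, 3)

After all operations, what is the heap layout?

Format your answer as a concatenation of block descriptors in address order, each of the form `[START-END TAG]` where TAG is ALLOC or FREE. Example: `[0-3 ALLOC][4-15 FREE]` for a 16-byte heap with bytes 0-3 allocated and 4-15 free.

Op 1: a = malloc(9) -> a = 0; heap: [0-8 ALLOC][9-36 FREE]
Op 2: a = realloc(a, 11) -> a = 0; heap: [0-10 ALLOC][11-36 FREE]
Op 3: a = realloc(a, 3) -> a = 0; heap: [0-2 ALLOC][3-36 FREE]

Answer: [0-2 ALLOC][3-36 FREE]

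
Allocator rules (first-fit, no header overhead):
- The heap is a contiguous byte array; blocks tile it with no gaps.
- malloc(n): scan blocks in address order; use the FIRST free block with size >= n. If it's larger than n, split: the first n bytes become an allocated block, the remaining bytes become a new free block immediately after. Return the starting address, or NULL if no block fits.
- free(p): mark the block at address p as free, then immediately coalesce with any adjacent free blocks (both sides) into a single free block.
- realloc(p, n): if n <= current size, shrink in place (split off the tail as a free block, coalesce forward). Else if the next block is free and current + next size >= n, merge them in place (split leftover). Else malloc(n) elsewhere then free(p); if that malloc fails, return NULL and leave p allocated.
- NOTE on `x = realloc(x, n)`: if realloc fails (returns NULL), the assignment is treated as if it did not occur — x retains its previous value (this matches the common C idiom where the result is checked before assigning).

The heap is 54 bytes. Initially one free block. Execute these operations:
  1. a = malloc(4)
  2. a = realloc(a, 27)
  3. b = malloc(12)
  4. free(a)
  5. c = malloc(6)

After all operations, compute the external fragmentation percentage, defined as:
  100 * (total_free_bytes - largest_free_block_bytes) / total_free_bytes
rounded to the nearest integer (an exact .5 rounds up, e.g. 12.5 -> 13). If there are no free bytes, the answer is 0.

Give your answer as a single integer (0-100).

Op 1: a = malloc(4) -> a = 0; heap: [0-3 ALLOC][4-53 FREE]
Op 2: a = realloc(a, 27) -> a = 0; heap: [0-26 ALLOC][27-53 FREE]
Op 3: b = malloc(12) -> b = 27; heap: [0-26 ALLOC][27-38 ALLOC][39-53 FREE]
Op 4: free(a) -> (freed a); heap: [0-26 FREE][27-38 ALLOC][39-53 FREE]
Op 5: c = malloc(6) -> c = 0; heap: [0-5 ALLOC][6-26 FREE][27-38 ALLOC][39-53 FREE]
Free blocks: [21 15] total_free=36 largest=21 -> 100*(36-21)/36 = 1500/36 ≈ 41.667 -> rounds to 42

Answer: 42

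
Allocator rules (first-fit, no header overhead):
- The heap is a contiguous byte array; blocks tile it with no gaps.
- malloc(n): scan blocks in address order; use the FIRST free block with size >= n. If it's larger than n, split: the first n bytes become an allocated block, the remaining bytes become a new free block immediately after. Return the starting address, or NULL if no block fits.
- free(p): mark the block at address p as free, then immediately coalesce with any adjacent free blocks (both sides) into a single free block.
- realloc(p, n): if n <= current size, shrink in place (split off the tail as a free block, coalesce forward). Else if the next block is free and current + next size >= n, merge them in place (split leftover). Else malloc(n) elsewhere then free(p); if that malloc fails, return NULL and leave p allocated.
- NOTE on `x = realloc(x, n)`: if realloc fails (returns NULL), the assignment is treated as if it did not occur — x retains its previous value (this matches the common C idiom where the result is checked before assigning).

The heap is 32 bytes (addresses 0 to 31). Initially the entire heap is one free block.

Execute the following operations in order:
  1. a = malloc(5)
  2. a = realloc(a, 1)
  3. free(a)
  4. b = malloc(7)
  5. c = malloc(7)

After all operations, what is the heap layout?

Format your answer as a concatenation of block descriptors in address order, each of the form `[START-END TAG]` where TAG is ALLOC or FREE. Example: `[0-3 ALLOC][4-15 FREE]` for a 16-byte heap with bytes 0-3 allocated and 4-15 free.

Answer: [0-6 ALLOC][7-13 ALLOC][14-31 FREE]

Derivation:
Op 1: a = malloc(5) -> a = 0; heap: [0-4 ALLOC][5-31 FREE]
Op 2: a = realloc(a, 1) -> a = 0; heap: [0-0 ALLOC][1-31 FREE]
Op 3: free(a) -> (freed a); heap: [0-31 FREE]
Op 4: b = malloc(7) -> b = 0; heap: [0-6 ALLOC][7-31 FREE]
Op 5: c = malloc(7) -> c = 7; heap: [0-6 ALLOC][7-13 ALLOC][14-31 FREE]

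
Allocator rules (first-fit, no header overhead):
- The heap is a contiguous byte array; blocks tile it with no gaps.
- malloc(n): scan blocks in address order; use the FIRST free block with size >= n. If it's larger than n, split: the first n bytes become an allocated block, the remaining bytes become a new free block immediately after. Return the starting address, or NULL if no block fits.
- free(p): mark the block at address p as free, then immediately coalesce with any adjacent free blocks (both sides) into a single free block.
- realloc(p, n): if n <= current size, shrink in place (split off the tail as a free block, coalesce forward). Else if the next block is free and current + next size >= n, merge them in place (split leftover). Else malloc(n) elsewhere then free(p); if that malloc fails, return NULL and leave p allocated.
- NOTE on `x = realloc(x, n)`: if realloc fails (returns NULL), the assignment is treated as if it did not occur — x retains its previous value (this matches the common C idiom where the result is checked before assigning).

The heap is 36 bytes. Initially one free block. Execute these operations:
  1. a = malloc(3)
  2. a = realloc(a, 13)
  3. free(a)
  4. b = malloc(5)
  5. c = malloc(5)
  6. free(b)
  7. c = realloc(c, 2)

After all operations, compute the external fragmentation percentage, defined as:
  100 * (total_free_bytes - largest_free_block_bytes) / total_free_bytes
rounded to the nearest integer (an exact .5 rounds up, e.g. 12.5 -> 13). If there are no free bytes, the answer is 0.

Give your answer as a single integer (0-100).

Op 1: a = malloc(3) -> a = 0; heap: [0-2 ALLOC][3-35 FREE]
Op 2: a = realloc(a, 13) -> a = 0; heap: [0-12 ALLOC][13-35 FREE]
Op 3: free(a) -> (freed a); heap: [0-35 FREE]
Op 4: b = malloc(5) -> b = 0; heap: [0-4 ALLOC][5-35 FREE]
Op 5: c = malloc(5) -> c = 5; heap: [0-4 ALLOC][5-9 ALLOC][10-35 FREE]
Op 6: free(b) -> (freed b); heap: [0-4 FREE][5-9 ALLOC][10-35 FREE]
Op 7: c = realloc(c, 2) -> c = 5; heap: [0-4 FREE][5-6 ALLOC][7-35 FREE]
Free blocks: [5 29] total_free=34 largest=29 -> 100*(34-29)/34 = 500/34 ≈ 14.706 -> rounds to 15

Answer: 15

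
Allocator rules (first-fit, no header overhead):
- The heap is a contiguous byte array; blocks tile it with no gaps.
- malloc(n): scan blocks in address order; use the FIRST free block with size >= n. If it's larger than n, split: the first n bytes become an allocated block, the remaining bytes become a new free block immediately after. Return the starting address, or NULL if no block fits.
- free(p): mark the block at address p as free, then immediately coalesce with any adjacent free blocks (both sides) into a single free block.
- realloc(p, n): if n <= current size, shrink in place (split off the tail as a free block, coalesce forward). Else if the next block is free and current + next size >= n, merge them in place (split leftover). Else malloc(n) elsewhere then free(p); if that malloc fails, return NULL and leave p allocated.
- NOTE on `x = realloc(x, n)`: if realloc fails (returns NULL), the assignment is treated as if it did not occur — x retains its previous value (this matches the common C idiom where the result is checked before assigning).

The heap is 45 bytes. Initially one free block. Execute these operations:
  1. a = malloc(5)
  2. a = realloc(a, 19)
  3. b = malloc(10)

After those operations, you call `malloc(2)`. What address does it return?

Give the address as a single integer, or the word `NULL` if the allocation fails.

Op 1: a = malloc(5) -> a = 0; heap: [0-4 ALLOC][5-44 FREE]
Op 2: a = realloc(a, 19) -> a = 0; heap: [0-18 ALLOC][19-44 FREE]
Op 3: b = malloc(10) -> b = 19; heap: [0-18 ALLOC][19-28 ALLOC][29-44 FREE]
malloc(2): first-fit scan over [0-18 ALLOC][19-28 ALLOC][29-44 FREE] -> 29

Answer: 29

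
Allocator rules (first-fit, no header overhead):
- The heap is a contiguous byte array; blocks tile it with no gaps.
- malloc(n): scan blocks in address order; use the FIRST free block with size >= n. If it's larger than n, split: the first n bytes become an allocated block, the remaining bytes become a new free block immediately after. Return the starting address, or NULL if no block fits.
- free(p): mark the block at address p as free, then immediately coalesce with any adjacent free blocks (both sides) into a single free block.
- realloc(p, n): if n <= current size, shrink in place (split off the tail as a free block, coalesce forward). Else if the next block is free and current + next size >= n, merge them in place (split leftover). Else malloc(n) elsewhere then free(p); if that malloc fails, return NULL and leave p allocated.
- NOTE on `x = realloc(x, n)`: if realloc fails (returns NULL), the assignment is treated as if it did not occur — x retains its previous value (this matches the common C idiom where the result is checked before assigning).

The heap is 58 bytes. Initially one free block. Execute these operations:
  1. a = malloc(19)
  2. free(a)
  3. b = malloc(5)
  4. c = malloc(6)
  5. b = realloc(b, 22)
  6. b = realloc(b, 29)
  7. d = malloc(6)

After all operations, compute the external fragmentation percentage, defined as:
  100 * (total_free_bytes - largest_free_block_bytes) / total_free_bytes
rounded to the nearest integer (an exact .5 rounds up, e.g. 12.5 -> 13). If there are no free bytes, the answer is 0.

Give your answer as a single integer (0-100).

Answer: 29

Derivation:
Op 1: a = malloc(19) -> a = 0; heap: [0-18 ALLOC][19-57 FREE]
Op 2: free(a) -> (freed a); heap: [0-57 FREE]
Op 3: b = malloc(5) -> b = 0; heap: [0-4 ALLOC][5-57 FREE]
Op 4: c = malloc(6) -> c = 5; heap: [0-4 ALLOC][5-10 ALLOC][11-57 FREE]
Op 5: b = realloc(b, 22) -> b = 11; heap: [0-4 FREE][5-10 ALLOC][11-32 ALLOC][33-57 FREE]
Op 6: b = realloc(b, 29) -> b = 11; heap: [0-4 FREE][5-10 ALLOC][11-39 ALLOC][40-57 FREE]
Op 7: d = malloc(6) -> d = 40; heap: [0-4 FREE][5-10 ALLOC][11-39 ALLOC][40-45 ALLOC][46-57 FREE]
Free blocks: [5 12] total_free=17 largest=12 -> 100*(17-12)/17 = 500/17 ≈ 29.412 -> rounds to 29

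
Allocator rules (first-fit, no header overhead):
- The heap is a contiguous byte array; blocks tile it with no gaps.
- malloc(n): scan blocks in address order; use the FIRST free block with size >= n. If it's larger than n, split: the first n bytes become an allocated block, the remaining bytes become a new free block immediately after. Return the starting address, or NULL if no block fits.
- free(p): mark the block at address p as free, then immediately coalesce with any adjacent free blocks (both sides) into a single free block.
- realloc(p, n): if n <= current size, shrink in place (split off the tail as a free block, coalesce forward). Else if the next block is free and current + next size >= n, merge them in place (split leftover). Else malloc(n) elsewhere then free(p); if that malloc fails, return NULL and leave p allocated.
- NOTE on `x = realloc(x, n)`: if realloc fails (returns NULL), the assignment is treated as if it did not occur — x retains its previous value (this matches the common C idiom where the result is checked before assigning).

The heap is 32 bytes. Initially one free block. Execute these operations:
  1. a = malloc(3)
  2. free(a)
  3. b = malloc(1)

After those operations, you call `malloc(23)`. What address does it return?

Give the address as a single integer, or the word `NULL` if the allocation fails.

Answer: 1

Derivation:
Op 1: a = malloc(3) -> a = 0; heap: [0-2 ALLOC][3-31 FREE]
Op 2: free(a) -> (freed a); heap: [0-31 FREE]
Op 3: b = malloc(1) -> b = 0; heap: [0-0 ALLOC][1-31 FREE]
malloc(23): first-fit scan over [0-0 ALLOC][1-31 FREE] -> 1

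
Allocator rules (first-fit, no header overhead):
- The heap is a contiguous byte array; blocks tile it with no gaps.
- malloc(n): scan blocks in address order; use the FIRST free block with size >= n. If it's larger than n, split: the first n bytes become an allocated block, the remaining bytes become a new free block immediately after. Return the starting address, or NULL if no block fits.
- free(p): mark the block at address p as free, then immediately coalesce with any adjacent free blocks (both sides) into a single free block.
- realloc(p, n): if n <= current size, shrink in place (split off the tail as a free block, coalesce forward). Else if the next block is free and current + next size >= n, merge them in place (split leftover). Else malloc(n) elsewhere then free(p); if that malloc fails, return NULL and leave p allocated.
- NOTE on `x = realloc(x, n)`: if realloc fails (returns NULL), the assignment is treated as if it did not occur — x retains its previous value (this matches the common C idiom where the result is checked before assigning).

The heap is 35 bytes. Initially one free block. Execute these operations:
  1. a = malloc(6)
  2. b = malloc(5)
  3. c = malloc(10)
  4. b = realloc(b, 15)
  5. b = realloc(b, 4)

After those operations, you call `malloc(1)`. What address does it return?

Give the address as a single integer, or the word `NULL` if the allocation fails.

Answer: 10

Derivation:
Op 1: a = malloc(6) -> a = 0; heap: [0-5 ALLOC][6-34 FREE]
Op 2: b = malloc(5) -> b = 6; heap: [0-5 ALLOC][6-10 ALLOC][11-34 FREE]
Op 3: c = malloc(10) -> c = 11; heap: [0-5 ALLOC][6-10 ALLOC][11-20 ALLOC][21-34 FREE]
Op 4: b = realloc(b, 15) -> NULL (b unchanged); heap: [0-5 ALLOC][6-10 ALLOC][11-20 ALLOC][21-34 FREE]
Op 5: b = realloc(b, 4) -> b = 6; heap: [0-5 ALLOC][6-9 ALLOC][10-10 FREE][11-20 ALLOC][21-34 FREE]
malloc(1): first-fit scan over [0-5 ALLOC][6-9 ALLOC][10-10 FREE][11-20 ALLOC][21-34 FREE] -> 10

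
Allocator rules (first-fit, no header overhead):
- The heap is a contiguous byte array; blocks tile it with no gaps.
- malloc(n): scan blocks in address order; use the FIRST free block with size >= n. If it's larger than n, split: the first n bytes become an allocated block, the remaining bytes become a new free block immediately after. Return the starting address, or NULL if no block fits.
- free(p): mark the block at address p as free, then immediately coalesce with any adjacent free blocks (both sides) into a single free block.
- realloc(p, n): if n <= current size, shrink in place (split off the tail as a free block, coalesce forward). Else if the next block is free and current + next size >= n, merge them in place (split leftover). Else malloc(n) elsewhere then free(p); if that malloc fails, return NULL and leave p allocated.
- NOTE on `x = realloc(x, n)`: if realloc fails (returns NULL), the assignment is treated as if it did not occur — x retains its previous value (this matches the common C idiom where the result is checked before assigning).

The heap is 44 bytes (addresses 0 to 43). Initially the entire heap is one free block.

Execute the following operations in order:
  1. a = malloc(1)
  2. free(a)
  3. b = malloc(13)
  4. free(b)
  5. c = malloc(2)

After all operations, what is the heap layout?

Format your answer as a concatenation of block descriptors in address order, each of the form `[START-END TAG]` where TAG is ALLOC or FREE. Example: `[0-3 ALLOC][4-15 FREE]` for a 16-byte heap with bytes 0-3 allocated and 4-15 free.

Answer: [0-1 ALLOC][2-43 FREE]

Derivation:
Op 1: a = malloc(1) -> a = 0; heap: [0-0 ALLOC][1-43 FREE]
Op 2: free(a) -> (freed a); heap: [0-43 FREE]
Op 3: b = malloc(13) -> b = 0; heap: [0-12 ALLOC][13-43 FREE]
Op 4: free(b) -> (freed b); heap: [0-43 FREE]
Op 5: c = malloc(2) -> c = 0; heap: [0-1 ALLOC][2-43 FREE]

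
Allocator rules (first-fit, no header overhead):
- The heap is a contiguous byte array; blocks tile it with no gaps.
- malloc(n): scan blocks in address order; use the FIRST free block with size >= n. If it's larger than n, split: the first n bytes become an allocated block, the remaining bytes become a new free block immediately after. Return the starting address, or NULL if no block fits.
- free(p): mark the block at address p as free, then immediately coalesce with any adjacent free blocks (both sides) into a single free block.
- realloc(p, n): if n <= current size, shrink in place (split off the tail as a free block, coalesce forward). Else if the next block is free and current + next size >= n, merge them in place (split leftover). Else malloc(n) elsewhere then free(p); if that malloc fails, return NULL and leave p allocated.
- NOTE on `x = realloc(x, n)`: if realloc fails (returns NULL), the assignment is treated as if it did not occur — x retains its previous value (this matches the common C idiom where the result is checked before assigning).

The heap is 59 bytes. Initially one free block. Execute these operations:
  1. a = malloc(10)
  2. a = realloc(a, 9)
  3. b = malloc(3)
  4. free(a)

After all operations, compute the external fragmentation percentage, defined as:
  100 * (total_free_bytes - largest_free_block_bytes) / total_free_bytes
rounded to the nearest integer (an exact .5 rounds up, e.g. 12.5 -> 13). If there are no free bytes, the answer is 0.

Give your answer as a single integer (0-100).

Answer: 16

Derivation:
Op 1: a = malloc(10) -> a = 0; heap: [0-9 ALLOC][10-58 FREE]
Op 2: a = realloc(a, 9) -> a = 0; heap: [0-8 ALLOC][9-58 FREE]
Op 3: b = malloc(3) -> b = 9; heap: [0-8 ALLOC][9-11 ALLOC][12-58 FREE]
Op 4: free(a) -> (freed a); heap: [0-8 FREE][9-11 ALLOC][12-58 FREE]
Free blocks: [9 47] total_free=56 largest=47 -> 100*(56-47)/56 = 900/56 ≈ 16.071 -> rounds to 16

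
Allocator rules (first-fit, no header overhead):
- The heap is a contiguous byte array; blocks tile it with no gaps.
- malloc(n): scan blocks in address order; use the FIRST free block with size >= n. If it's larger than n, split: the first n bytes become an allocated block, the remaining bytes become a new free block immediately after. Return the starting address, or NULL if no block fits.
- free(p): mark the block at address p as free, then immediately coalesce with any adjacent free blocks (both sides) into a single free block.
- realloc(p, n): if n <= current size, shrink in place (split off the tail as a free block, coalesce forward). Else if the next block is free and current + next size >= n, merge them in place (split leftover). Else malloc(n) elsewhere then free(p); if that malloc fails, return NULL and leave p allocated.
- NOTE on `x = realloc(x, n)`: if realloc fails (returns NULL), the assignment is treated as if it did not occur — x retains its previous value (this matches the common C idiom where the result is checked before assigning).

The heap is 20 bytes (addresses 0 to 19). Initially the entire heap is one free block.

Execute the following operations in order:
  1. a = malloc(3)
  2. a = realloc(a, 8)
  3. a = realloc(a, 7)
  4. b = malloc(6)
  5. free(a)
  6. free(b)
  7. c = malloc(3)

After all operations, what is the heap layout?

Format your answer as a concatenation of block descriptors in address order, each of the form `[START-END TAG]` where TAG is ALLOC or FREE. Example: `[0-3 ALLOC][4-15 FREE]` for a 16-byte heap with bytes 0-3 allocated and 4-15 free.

Answer: [0-2 ALLOC][3-19 FREE]

Derivation:
Op 1: a = malloc(3) -> a = 0; heap: [0-2 ALLOC][3-19 FREE]
Op 2: a = realloc(a, 8) -> a = 0; heap: [0-7 ALLOC][8-19 FREE]
Op 3: a = realloc(a, 7) -> a = 0; heap: [0-6 ALLOC][7-19 FREE]
Op 4: b = malloc(6) -> b = 7; heap: [0-6 ALLOC][7-12 ALLOC][13-19 FREE]
Op 5: free(a) -> (freed a); heap: [0-6 FREE][7-12 ALLOC][13-19 FREE]
Op 6: free(b) -> (freed b); heap: [0-19 FREE]
Op 7: c = malloc(3) -> c = 0; heap: [0-2 ALLOC][3-19 FREE]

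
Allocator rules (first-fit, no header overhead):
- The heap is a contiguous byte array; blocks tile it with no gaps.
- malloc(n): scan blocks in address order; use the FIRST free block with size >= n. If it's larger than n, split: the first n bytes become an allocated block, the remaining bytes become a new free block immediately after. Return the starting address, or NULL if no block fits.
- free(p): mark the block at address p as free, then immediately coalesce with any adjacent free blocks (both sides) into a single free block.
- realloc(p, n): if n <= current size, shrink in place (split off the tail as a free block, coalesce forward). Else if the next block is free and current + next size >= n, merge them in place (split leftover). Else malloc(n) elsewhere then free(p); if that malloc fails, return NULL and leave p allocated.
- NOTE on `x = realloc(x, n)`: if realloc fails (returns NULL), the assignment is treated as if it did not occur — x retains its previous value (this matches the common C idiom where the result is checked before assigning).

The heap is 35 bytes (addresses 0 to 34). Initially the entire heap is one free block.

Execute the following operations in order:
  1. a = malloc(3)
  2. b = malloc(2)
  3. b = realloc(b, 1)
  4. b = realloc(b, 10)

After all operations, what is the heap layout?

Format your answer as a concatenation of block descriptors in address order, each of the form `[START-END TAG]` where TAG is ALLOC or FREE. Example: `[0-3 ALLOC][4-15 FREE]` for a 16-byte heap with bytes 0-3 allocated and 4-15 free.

Op 1: a = malloc(3) -> a = 0; heap: [0-2 ALLOC][3-34 FREE]
Op 2: b = malloc(2) -> b = 3; heap: [0-2 ALLOC][3-4 ALLOC][5-34 FREE]
Op 3: b = realloc(b, 1) -> b = 3; heap: [0-2 ALLOC][3-3 ALLOC][4-34 FREE]
Op 4: b = realloc(b, 10) -> b = 3; heap: [0-2 ALLOC][3-12 ALLOC][13-34 FREE]

Answer: [0-2 ALLOC][3-12 ALLOC][13-34 FREE]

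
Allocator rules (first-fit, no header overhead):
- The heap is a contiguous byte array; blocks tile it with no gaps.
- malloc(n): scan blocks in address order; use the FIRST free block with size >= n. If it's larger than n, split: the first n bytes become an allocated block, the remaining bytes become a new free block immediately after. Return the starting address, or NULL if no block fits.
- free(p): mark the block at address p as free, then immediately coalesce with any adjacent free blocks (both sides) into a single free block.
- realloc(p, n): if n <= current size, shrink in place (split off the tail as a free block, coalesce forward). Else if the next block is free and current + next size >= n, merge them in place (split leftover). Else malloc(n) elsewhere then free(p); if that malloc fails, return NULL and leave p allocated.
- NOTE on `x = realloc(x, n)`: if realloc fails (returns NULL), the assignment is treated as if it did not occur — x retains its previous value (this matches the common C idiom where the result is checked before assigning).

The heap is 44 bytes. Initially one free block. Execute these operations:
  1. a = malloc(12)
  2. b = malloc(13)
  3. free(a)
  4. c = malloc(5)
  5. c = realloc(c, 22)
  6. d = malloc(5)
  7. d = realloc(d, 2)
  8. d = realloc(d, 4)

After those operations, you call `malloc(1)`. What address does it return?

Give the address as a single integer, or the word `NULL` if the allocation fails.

Answer: 9

Derivation:
Op 1: a = malloc(12) -> a = 0; heap: [0-11 ALLOC][12-43 FREE]
Op 2: b = malloc(13) -> b = 12; heap: [0-11 ALLOC][12-24 ALLOC][25-43 FREE]
Op 3: free(a) -> (freed a); heap: [0-11 FREE][12-24 ALLOC][25-43 FREE]
Op 4: c = malloc(5) -> c = 0; heap: [0-4 ALLOC][5-11 FREE][12-24 ALLOC][25-43 FREE]
Op 5: c = realloc(c, 22) -> NULL (c unchanged); heap: [0-4 ALLOC][5-11 FREE][12-24 ALLOC][25-43 FREE]
Op 6: d = malloc(5) -> d = 5; heap: [0-4 ALLOC][5-9 ALLOC][10-11 FREE][12-24 ALLOC][25-43 FREE]
Op 7: d = realloc(d, 2) -> d = 5; heap: [0-4 ALLOC][5-6 ALLOC][7-11 FREE][12-24 ALLOC][25-43 FREE]
Op 8: d = realloc(d, 4) -> d = 5; heap: [0-4 ALLOC][5-8 ALLOC][9-11 FREE][12-24 ALLOC][25-43 FREE]
malloc(1): first-fit scan over [0-4 ALLOC][5-8 ALLOC][9-11 FREE][12-24 ALLOC][25-43 FREE] -> 9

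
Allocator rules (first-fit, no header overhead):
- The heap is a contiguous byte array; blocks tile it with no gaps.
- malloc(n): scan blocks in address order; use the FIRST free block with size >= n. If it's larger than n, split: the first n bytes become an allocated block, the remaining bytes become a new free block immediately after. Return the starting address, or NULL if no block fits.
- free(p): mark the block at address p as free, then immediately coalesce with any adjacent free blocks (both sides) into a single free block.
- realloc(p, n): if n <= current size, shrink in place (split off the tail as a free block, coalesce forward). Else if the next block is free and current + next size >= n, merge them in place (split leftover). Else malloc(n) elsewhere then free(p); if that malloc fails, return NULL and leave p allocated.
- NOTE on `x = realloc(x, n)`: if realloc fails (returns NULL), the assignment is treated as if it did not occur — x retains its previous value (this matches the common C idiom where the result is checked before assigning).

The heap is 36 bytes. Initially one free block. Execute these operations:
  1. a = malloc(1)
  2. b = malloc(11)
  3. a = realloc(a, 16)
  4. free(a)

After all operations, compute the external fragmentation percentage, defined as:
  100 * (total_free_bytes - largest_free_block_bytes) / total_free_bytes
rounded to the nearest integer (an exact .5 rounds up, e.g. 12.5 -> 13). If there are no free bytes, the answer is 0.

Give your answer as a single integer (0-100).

Op 1: a = malloc(1) -> a = 0; heap: [0-0 ALLOC][1-35 FREE]
Op 2: b = malloc(11) -> b = 1; heap: [0-0 ALLOC][1-11 ALLOC][12-35 FREE]
Op 3: a = realloc(a, 16) -> a = 12; heap: [0-0 FREE][1-11 ALLOC][12-27 ALLOC][28-35 FREE]
Op 4: free(a) -> (freed a); heap: [0-0 FREE][1-11 ALLOC][12-35 FREE]
Free blocks: [1 24] total_free=25 largest=24 -> 100*(25-24)/25 = 100/25 = 4

Answer: 4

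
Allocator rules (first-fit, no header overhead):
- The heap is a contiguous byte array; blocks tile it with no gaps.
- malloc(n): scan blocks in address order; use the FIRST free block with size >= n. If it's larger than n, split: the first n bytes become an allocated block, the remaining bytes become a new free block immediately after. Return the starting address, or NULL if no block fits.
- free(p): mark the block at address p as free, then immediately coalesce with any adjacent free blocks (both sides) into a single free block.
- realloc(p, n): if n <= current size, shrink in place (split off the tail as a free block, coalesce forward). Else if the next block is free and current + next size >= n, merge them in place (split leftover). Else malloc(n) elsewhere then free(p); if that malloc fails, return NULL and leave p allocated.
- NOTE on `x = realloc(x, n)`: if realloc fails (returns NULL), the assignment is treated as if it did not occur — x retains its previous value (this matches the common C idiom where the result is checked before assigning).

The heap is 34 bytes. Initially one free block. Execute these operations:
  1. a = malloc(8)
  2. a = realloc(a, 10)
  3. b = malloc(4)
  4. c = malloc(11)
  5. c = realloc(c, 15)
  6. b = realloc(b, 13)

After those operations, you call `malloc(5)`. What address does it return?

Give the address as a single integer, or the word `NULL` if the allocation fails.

Answer: 29

Derivation:
Op 1: a = malloc(8) -> a = 0; heap: [0-7 ALLOC][8-33 FREE]
Op 2: a = realloc(a, 10) -> a = 0; heap: [0-9 ALLOC][10-33 FREE]
Op 3: b = malloc(4) -> b = 10; heap: [0-9 ALLOC][10-13 ALLOC][14-33 FREE]
Op 4: c = malloc(11) -> c = 14; heap: [0-9 ALLOC][10-13 ALLOC][14-24 ALLOC][25-33 FREE]
Op 5: c = realloc(c, 15) -> c = 14; heap: [0-9 ALLOC][10-13 ALLOC][14-28 ALLOC][29-33 FREE]
Op 6: b = realloc(b, 13) -> NULL (b unchanged); heap: [0-9 ALLOC][10-13 ALLOC][14-28 ALLOC][29-33 FREE]
malloc(5): first-fit scan over [0-9 ALLOC][10-13 ALLOC][14-28 ALLOC][29-33 FREE] -> 29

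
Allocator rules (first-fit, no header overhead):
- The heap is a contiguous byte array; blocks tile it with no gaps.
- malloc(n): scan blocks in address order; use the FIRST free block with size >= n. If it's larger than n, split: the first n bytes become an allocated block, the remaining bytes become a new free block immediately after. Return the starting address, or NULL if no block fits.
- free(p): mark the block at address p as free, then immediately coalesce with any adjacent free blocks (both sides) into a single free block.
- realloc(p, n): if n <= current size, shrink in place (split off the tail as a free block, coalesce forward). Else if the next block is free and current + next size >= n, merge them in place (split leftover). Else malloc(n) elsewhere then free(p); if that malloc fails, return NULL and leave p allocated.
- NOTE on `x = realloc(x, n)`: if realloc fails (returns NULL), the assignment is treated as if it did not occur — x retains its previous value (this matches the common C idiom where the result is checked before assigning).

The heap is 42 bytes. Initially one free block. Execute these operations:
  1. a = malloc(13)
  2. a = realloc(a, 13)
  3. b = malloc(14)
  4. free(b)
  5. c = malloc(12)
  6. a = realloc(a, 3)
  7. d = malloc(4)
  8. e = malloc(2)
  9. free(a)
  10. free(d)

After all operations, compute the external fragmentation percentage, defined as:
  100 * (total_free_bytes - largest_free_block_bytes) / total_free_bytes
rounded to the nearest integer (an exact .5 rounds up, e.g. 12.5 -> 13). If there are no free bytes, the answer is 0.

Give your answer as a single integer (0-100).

Op 1: a = malloc(13) -> a = 0; heap: [0-12 ALLOC][13-41 FREE]
Op 2: a = realloc(a, 13) -> a = 0; heap: [0-12 ALLOC][13-41 FREE]
Op 3: b = malloc(14) -> b = 13; heap: [0-12 ALLOC][13-26 ALLOC][27-41 FREE]
Op 4: free(b) -> (freed b); heap: [0-12 ALLOC][13-41 FREE]
Op 5: c = malloc(12) -> c = 13; heap: [0-12 ALLOC][13-24 ALLOC][25-41 FREE]
Op 6: a = realloc(a, 3) -> a = 0; heap: [0-2 ALLOC][3-12 FREE][13-24 ALLOC][25-41 FREE]
Op 7: d = malloc(4) -> d = 3; heap: [0-2 ALLOC][3-6 ALLOC][7-12 FREE][13-24 ALLOC][25-41 FREE]
Op 8: e = malloc(2) -> e = 7; heap: [0-2 ALLOC][3-6 ALLOC][7-8 ALLOC][9-12 FREE][13-24 ALLOC][25-41 FREE]
Op 9: free(a) -> (freed a); heap: [0-2 FREE][3-6 ALLOC][7-8 ALLOC][9-12 FREE][13-24 ALLOC][25-41 FREE]
Op 10: free(d) -> (freed d); heap: [0-6 FREE][7-8 ALLOC][9-12 FREE][13-24 ALLOC][25-41 FREE]
Free blocks: [7 4 17] total_free=28 largest=17 -> 100*(28-17)/28 = 1100/28 ≈ 39.286 -> rounds to 39

Answer: 39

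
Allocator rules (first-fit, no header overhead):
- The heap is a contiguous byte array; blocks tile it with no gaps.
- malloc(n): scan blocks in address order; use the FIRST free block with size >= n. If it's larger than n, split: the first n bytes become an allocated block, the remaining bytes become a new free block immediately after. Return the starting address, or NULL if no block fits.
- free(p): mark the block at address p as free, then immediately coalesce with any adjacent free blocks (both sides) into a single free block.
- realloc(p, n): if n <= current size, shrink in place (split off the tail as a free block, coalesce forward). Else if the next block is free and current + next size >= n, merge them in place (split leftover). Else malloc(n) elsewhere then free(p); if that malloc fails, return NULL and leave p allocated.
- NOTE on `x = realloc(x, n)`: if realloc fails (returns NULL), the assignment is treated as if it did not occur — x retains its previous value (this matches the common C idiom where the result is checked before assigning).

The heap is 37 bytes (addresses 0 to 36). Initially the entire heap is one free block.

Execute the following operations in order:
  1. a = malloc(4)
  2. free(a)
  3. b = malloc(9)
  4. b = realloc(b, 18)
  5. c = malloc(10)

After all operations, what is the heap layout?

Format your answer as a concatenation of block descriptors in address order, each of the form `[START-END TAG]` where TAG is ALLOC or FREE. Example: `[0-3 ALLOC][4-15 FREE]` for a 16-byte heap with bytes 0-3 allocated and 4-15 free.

Op 1: a = malloc(4) -> a = 0; heap: [0-3 ALLOC][4-36 FREE]
Op 2: free(a) -> (freed a); heap: [0-36 FREE]
Op 3: b = malloc(9) -> b = 0; heap: [0-8 ALLOC][9-36 FREE]
Op 4: b = realloc(b, 18) -> b = 0; heap: [0-17 ALLOC][18-36 FREE]
Op 5: c = malloc(10) -> c = 18; heap: [0-17 ALLOC][18-27 ALLOC][28-36 FREE]

Answer: [0-17 ALLOC][18-27 ALLOC][28-36 FREE]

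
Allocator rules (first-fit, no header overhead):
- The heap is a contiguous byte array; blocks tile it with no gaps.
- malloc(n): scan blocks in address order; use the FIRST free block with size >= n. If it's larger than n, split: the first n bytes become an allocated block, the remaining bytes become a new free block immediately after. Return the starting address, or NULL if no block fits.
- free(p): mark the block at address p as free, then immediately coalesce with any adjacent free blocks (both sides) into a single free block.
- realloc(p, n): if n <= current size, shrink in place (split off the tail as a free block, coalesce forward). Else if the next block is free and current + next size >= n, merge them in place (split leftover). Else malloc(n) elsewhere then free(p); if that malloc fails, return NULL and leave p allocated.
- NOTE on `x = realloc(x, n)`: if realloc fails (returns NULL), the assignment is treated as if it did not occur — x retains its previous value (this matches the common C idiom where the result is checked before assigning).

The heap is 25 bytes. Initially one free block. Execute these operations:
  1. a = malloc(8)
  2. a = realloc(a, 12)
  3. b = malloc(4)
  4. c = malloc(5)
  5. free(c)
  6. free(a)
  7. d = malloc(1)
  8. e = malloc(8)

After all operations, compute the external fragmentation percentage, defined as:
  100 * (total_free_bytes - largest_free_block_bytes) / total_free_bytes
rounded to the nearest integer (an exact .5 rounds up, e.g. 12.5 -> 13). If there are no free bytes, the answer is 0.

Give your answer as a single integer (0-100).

Op 1: a = malloc(8) -> a = 0; heap: [0-7 ALLOC][8-24 FREE]
Op 2: a = realloc(a, 12) -> a = 0; heap: [0-11 ALLOC][12-24 FREE]
Op 3: b = malloc(4) -> b = 12; heap: [0-11 ALLOC][12-15 ALLOC][16-24 FREE]
Op 4: c = malloc(5) -> c = 16; heap: [0-11 ALLOC][12-15 ALLOC][16-20 ALLOC][21-24 FREE]
Op 5: free(c) -> (freed c); heap: [0-11 ALLOC][12-15 ALLOC][16-24 FREE]
Op 6: free(a) -> (freed a); heap: [0-11 FREE][12-15 ALLOC][16-24 FREE]
Op 7: d = malloc(1) -> d = 0; heap: [0-0 ALLOC][1-11 FREE][12-15 ALLOC][16-24 FREE]
Op 8: e = malloc(8) -> e = 1; heap: [0-0 ALLOC][1-8 ALLOC][9-11 FREE][12-15 ALLOC][16-24 FREE]
Free blocks: [3 9] total_free=12 largest=9 -> 100*(12-9)/12 = 300/12 = 25

Answer: 25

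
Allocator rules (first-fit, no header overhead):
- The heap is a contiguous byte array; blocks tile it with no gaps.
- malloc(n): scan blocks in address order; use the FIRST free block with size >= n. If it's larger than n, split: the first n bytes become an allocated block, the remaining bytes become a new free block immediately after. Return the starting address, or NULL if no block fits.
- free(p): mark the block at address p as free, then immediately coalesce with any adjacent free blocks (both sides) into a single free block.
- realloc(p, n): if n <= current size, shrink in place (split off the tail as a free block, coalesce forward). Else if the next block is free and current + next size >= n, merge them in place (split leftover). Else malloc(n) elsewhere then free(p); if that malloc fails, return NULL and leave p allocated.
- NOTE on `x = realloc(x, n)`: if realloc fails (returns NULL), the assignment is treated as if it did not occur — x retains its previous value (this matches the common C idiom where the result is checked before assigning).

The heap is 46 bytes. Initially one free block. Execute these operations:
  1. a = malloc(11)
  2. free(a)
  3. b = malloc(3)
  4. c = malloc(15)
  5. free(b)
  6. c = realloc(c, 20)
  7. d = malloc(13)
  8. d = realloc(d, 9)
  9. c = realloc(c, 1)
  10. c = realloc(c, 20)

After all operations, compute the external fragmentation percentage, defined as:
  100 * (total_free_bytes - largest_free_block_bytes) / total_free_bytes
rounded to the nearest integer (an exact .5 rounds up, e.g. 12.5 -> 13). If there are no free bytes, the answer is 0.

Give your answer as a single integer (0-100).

Op 1: a = malloc(11) -> a = 0; heap: [0-10 ALLOC][11-45 FREE]
Op 2: free(a) -> (freed a); heap: [0-45 FREE]
Op 3: b = malloc(3) -> b = 0; heap: [0-2 ALLOC][3-45 FREE]
Op 4: c = malloc(15) -> c = 3; heap: [0-2 ALLOC][3-17 ALLOC][18-45 FREE]
Op 5: free(b) -> (freed b); heap: [0-2 FREE][3-17 ALLOC][18-45 FREE]
Op 6: c = realloc(c, 20) -> c = 3; heap: [0-2 FREE][3-22 ALLOC][23-45 FREE]
Op 7: d = malloc(13) -> d = 23; heap: [0-2 FREE][3-22 ALLOC][23-35 ALLOC][36-45 FREE]
Op 8: d = realloc(d, 9) -> d = 23; heap: [0-2 FREE][3-22 ALLOC][23-31 ALLOC][32-45 FREE]
Op 9: c = realloc(c, 1) -> c = 3; heap: [0-2 FREE][3-3 ALLOC][4-22 FREE][23-31 ALLOC][32-45 FREE]
Op 10: c = realloc(c, 20) -> c = 3; heap: [0-2 FREE][3-22 ALLOC][23-31 ALLOC][32-45 FREE]
Free blocks: [3 14] total_free=17 largest=14 -> 100*(17-14)/17 = 300/17 ≈ 17.647 -> rounds to 18

Answer: 18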